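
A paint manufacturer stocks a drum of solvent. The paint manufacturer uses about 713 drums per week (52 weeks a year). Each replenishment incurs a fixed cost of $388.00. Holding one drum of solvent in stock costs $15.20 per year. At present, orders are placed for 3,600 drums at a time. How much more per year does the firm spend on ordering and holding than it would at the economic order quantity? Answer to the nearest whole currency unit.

Extra cost ≈ $10,444 per year

Annual demand D = 713 × 52 = 37,076.
EOQ = √(2DS/H) = √(2 × 37,076 × 388 / 15.2) ≈ 1375.80.
Cost at Q* = (D/Q*)S + (Q*/2)H = √(2DSH) ≈ $20,912.17.
Cost at Q = 3,600: (37,076/3,600)×388 + (3,600/2)×15.2 = $3,995.97 + $27,360.00 = $31,355.97.
Excess = $31,355.97 − $20,912.17 = $10,443.80.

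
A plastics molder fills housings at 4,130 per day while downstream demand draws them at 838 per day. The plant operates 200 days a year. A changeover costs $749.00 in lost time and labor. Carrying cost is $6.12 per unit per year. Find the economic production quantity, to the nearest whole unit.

Annual demand D = 838 × 200 = 167,600.
Production build-up factor (1 − d/p) = 1 − 838/4,130 = 0.7971.
Q* = √(2DS / (H(1 − d/p))) = √(2 × 167,600 × 749 / (6.12 × 0.7971)).
= √(251,064,800 / 4.8782) ≈ 7174.016.

Q* ≈ 7,174 housings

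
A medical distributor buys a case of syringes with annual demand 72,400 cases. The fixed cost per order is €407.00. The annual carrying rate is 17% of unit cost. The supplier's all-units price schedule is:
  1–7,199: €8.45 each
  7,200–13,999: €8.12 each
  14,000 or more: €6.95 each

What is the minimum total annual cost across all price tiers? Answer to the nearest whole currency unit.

TC* ≈ €513,555

Holding cost per unit per year at price C is H = 0.17·C.
For each price level, check whether its EOQ is feasible; otherwise the best quantity at that price is the breakpoint.
EOQ at €8.45 = 6405.1 (feasible in tier 1): TC = 72,400×€8.45 + (72,400/6405.1)×407 + (6405.1/2)×0.17×€8.45 = €620,980.98.
EOQ at €8.12 = 6534.0 < 7200, so use break Q=7200: TC = 72,400×€8.12 + (72,400/7200.0)×407 + (7200.0/2)×0.17×€8.12 = €596,950.05.
EOQ at €6.95 = 7062.6 < 14000, so use break Q=14000: TC = 72,400×€6.95 + (72,400/14000.0)×407 + (14000.0/2)×0.17×€6.95 = €513,555.27.
Lowest total cost among the candidates is at Q = 14000.0.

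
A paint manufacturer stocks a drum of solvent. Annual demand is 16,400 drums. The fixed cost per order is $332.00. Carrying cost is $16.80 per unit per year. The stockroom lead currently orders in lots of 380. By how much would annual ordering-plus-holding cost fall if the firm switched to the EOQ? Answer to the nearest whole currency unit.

EOQ = √(2DS/H) = √(2 × 16,400 × 332 / 16.8) ≈ 805.10.
Cost at Q* = (D/Q*)S + (Q*/2)H = √(2DSH) ≈ $13,525.73.
Cost at Q = 380: (16,400/380)×332 + (380/2)×16.8 = $14,328.42 + $3,192.00 = $17,520.42.
Excess = $17,520.42 − $13,525.73 = $3,994.69.

Extra cost ≈ $3,995 per year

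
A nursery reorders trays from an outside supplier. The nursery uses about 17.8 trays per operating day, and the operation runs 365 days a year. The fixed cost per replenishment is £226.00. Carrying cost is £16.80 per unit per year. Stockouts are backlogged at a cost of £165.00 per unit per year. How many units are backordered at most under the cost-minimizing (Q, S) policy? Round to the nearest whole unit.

Annual demand D = 17.8 × 365 = 6,497.
With planned backorders, Q* = √(2DS/H) · √((H+B)/B).
√(2DS/H) = √(2 × 6,497 × 226 / 16.8) = 418.091.
√((H+B)/B) = √((16.8+165)/165) = 1.0497.
Q* ≈ 438.860.
S* = Q* · H/(H+B) = 438.860 × 16.8/181.8 ≈ 40.555.

S* ≈ 41 trays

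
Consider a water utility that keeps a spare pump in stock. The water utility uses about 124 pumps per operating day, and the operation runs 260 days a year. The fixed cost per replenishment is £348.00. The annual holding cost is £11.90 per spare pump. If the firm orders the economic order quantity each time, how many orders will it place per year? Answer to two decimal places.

N ≈ 23.48 orders per year

Annual demand D = 124 × 260 = 32,240.
EOQ = √(2DS/H) = √(2 × 32,240 × 348 / 11.9) ≈ 1373.18.
Orders per year = D / Q* = 32,240 / 1373.18 ≈ 23.478.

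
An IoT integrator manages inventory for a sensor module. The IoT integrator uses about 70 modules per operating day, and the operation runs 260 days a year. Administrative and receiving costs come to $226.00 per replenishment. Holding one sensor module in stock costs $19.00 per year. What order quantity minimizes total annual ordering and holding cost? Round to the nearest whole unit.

Q* ≈ 658 modules

Annual demand D = 70 × 260 = 18,200.
EOQ = √(2DS / H) = √(2 × 18,200 × 226 / 19).
= √(8,226,400 / 19) = √432,968.4211 ≈ 658.003.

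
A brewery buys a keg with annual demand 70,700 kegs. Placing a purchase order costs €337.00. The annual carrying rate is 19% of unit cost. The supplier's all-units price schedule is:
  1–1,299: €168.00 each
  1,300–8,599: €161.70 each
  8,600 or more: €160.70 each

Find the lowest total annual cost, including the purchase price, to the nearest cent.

Holding cost per unit per year at price C is H = 0.19·C.
Evaluate total cost at each tier's feasible EOQ or, if the EOQ is below the tier, at the tier's minimum quantity.
EOQ at €168.00 = 1221.8 (feasible in tier 1): TC = 70,700×€168.00 + (70,700/1221.8)×337 + (1221.8/2)×0.19×€168.00 = €11,916,600.58.
EOQ at €161.70 = 1245.4 < 1300, so use break Q=1300: TC = 70,700×€161.70 + (70,700/1300.0)×337 + (1300.0/2)×0.19×€161.70 = €11,470,487.57.
EOQ at €160.70 = 1249.3 < 8600, so use break Q=8600: TC = 70,700×€160.70 + (70,700/8600.0)×337 + (8600.0/2)×0.19×€160.70 = €11,495,552.35.
Lowest total cost among the candidates is at Q = 1300.0.

TC* ≈ €11,470,487.57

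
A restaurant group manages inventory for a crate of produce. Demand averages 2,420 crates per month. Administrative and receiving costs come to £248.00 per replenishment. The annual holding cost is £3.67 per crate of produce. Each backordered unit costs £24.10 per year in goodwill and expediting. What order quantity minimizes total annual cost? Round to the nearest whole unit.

Q* ≈ 2,127 crates

Annual demand D = 2,420 × 12 = 29,040.
With planned backorders, Q* = √(2DS/H) · √((H+B)/B).
√(2DS/H) = √(2 × 29,040 × 248 / 3.67) = 1981.099.
√((H+B)/B) = √((3.67+24.1)/24.1) = 1.0734.
Q* ≈ 2126.599.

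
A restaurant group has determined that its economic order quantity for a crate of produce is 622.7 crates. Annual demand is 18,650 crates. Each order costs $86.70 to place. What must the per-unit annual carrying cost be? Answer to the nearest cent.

The basic EOQ model gives Q* = √(2DS/H); rearrange for the unknown.
From Q* = √(2DS/H): H = 2DS / Q*² = 2 × 18,650 × 86.7 / 622.7² = 8.3401.

H ≈ $8.34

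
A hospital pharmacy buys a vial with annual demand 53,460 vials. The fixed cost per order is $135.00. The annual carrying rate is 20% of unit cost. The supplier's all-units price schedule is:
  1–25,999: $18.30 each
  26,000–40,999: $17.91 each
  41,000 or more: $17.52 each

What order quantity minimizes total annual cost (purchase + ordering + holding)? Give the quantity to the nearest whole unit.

Q* ≈ 1,986 vials

Holding cost per unit per year at price C is H = 0.20·C.
For each price level, check whether its EOQ is feasible; otherwise the best quantity at that price is the breakpoint.
EOQ at $18.30 = 1985.9 (feasible in tier 1): TC = 53,460×$18.30 + (53,460/1985.9)×135 + (1985.9/2)×0.20×$18.30 = $985,586.37.
EOQ at $17.91 = 2007.4 < 26000, so use break Q=26000: TC = 53,460×$17.91 + (53,460/26000.0)×135 + (26000.0/2)×0.20×$17.91 = $1,004,312.18.
EOQ at $17.52 = 2029.6 < 41000, so use break Q=41000: TC = 53,460×$17.52 + (53,460/41000.0)×135 + (41000.0/2)×0.20×$17.52 = $1,008,627.23.
Lowest total cost is $985,586.37 at Q = 1985.9.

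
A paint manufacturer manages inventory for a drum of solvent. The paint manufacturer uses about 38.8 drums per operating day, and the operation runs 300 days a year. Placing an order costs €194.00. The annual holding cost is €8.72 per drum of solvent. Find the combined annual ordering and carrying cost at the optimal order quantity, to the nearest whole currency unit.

Annual demand D = 38.8 × 300 = 11,640.
Q* = √(2DS/H) = √(2 × 11,640 × 194 / 8.72) ≈ 719.67.
At the optimum the two cost components are equal, so total cost = 2·(Q*/2)H = Q*·H.
Minimum total = √(2DSH) = √(2 × 11,640 × 194 × 8.72) ≈ 6275.533.

TC* ≈ €6,276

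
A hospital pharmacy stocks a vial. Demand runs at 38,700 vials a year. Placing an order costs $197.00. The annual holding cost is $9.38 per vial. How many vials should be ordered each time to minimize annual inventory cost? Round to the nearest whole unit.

Q* ≈ 1,275 vials

EOQ = √(2DS / H) = √(2 × 38,700 × 197 / 9.38).
= √(15,247,800 / 9.38) = √1,625,565.032 ≈ 1274.976.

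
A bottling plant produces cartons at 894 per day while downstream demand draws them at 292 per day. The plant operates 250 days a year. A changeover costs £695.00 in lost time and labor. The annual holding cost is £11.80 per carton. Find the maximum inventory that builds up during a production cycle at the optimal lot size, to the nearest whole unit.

Annual demand D = 292 × 250 = 73,000.
Production build-up factor (1 − d/p) = 1 − 292/894 = 0.6734.
Q* = √(2DS / (H(1 − d/p))) = √(2 × 73,000 × 695 / (11.8 × 0.6734)).
= √(101,470,000 / 7.9459) ≈ 3573.537.
Maximum inventory = Q*(1 − d/p) = 3573.537 × 0.6734 ≈ 2406.342.

I_max ≈ 2,406 cartons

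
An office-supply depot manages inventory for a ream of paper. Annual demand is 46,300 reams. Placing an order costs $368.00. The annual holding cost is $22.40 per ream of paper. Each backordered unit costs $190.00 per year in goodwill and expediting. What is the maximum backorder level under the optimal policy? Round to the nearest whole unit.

S* ≈ 138 reams

With planned backorders, Q* = √(2DS/H) · √((H+B)/B).
√(2DS/H) = √(2 × 46,300 × 368 / 22.4) = 1233.404.
√((H+B)/B) = √((22.4+190)/190) = 1.0573.
Q* ≈ 1304.085.
S* = Q* · H/(H+B) = 1304.085 × 22.4/212.4 ≈ 137.531.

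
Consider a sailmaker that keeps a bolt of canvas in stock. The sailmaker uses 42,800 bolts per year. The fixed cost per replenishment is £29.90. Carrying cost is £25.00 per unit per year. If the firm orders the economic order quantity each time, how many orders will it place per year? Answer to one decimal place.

The optimal lot size = √(2DS/H) = √(2 × 42,800 × 29.9 / 25) ≈ 319.96.
Orders per year = D / Q* = 42,800 / 319.96 ≈ 133.765.

N ≈ 133.8 orders per year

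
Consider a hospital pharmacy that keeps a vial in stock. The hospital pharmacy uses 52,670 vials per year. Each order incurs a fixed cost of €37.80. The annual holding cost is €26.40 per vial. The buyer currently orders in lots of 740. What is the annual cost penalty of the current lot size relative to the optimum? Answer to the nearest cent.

EOQ = √(2DS/H) = √(2 × 52,670 × 37.8 / 26.4) ≈ 388.37.
Cost at Q* = (D/Q*)S + (Q*/2)H = √(2DSH) ≈ €10,252.85.
Cost at Q = 740: (52,670/740)×37.8 + (740/2)×26.4 = €2,690.44 + €9,768.00 = €12,458.44.
Excess = €12,458.44 − €10,252.85 = €2,205.59.

Extra cost ≈ €2,205.59 per year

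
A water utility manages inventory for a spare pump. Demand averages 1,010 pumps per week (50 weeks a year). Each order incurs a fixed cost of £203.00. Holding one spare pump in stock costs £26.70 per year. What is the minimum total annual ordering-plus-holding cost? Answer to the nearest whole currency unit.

TC* ≈ £23,397

Annual demand D = 1,010 × 50 = 50,500.
The optimal lot size = √(2DS/H) = √(2 × 50,500 × 203 / 26.7) ≈ 876.30.
At Q*, ordering cost (D/Q*)S equals holding cost (Q*/2)H, each = √(DSH/2).
Minimum total = √(2DSH) = √(2 × 50,500 × 203 × 26.7) ≈ 23397.224.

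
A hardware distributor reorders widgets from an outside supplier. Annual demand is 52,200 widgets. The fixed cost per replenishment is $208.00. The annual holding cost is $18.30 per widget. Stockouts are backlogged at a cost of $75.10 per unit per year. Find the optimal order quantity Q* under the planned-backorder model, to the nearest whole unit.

Q* ≈ 1,215 widgets

With planned backorders, Q* = √(2DS/H) · √((H+B)/B).
√(2DS/H) = √(2 × 52,200 × 208 / 18.3) = 1089.322.
√((H+B)/B) = √((18.3+75.1)/75.1) = 1.1152.
Q* ≈ 1214.814.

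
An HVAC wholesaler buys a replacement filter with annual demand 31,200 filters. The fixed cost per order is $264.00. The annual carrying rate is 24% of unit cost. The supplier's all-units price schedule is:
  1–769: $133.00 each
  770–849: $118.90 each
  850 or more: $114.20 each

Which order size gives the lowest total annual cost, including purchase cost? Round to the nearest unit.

Holding cost per unit per year at price C is H = 0.24·C.
Evaluate total cost at each tier's feasible EOQ or, if the EOQ is below the tier, at the tier's minimum quantity.
EOQ at $133.00 = 718.4 (feasible in tier 1): TC = 31,200×$133.00 + (31,200/718.4)×264 + (718.4/2)×0.24×$133.00 = $4,172,531.14.
EOQ at $118.90 = 759.8 < 770, so use break Q=770: TC = 31,200×$118.90 + (31,200/770.0)×264 + (770.0/2)×0.24×$118.90 = $3,731,363.50.
EOQ at $114.20 = 775.3 < 850, so use break Q=850: TC = 31,200×$114.20 + (31,200/850.0)×264 + (850.0/2)×0.24×$114.20 = $3,584,378.75.
Lowest total cost is $3,584,378.75 at Q = 850.0.

Q* ≈ 850 filters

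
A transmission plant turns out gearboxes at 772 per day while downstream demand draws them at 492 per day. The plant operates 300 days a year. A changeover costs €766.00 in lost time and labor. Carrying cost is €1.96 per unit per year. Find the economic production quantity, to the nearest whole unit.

Annual demand D = 492 × 300 = 147,600.
Production build-up factor (1 − d/p) = 1 − 492/772 = 0.3627.
Q* = √(2DS / (H(1 − d/p))) = √(2 × 147,600 × 766 / (1.96 × 0.3627)).
= √(226,123,200 / 0.7109) ≈ 17835.043.

Q* ≈ 17,835 gearboxes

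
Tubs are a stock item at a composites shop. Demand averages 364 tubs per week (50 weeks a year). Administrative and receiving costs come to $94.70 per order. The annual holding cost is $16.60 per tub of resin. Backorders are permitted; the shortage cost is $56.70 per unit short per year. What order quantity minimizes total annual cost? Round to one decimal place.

Annual demand D = 364 × 50 = 18,200.
With planned backorders, Q* = √(2DS/H) · √((H+B)/B).
√(2DS/H) = √(2 × 18,200 × 94.7 / 16.6) = 455.692.
√((H+B)/B) = √((16.6+56.7)/56.7) = 1.1370.
Q* ≈ 518.122.

Q* ≈ 518.1 tubs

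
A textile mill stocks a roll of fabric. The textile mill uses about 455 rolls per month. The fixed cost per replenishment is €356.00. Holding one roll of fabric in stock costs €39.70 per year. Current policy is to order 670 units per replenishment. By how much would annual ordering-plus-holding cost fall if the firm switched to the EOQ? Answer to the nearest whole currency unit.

Extra cost ≈ €3,777 per year

Annual demand D = 455 × 12 = 5,460.
EOQ = √(2DS/H) = √(2 × 5,460 × 356 / 39.7) ≈ 312.93.
Cost at Q* = (D/Q*)S + (Q*/2)H = √(2DSH) ≈ €12,423.15.
Cost at Q = 670: (5,460/670)×356 + (670/2)×39.7 = €2,901.13 + €13,299.50 = €16,200.63.
Excess = €16,200.63 − €12,423.15 = €3,777.49.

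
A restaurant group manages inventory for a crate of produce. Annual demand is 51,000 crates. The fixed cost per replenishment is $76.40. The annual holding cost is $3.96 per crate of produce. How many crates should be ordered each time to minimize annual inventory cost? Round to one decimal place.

EOQ = √(2DS / H) = √(2 × 51,000 × 76.4 / 3.96).
= √(7,792,800 / 3.96) = √1,967,878.7879 ≈ 1402.811.

Q* ≈ 1,402.8 crates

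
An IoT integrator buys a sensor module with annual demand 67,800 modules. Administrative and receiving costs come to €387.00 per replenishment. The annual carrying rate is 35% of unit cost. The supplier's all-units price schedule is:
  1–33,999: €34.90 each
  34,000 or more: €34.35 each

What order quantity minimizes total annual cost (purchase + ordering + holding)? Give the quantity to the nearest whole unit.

Q* ≈ 2,073 modules

Holding cost per unit per year at price C is H = 0.35·C.
Candidates are each tier's EOQ (if it falls in that tier) and each price-break quantity.
EOQ at €34.90 = 2072.7 (feasible in tier 1): TC = 67,800×€34.90 + (67,800/2072.7)×387 + (2072.7/2)×0.35×€34.90 = €2,391,538.16.
EOQ at €34.35 = 2089.2 < 34000, so use break Q=34000: TC = 67,800×€34.35 + (67,800/34000.0)×387 + (34000.0/2)×0.35×€34.35 = €2,534,084.22.
Lowest total cost is €2,391,538.16 at Q = 2072.7.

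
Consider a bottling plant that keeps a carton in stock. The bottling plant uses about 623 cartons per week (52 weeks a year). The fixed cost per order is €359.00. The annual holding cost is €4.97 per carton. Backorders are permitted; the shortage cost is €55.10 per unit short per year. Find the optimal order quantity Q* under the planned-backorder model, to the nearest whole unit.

Q* ≈ 2,259 cartons

Annual demand D = 623 × 52 = 32,396.
With planned backorders, Q* = √(2DS/H) · √((H+B)/B).
√(2DS/H) = √(2 × 32,396 × 359 / 4.97) = 2163.365.
√((H+B)/B) = √((4.97+55.1)/55.1) = 1.0441.
Q* ≈ 2258.826.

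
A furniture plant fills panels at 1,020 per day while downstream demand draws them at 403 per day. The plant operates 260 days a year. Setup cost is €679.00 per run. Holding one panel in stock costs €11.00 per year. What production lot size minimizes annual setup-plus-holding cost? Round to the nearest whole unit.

Annual demand D = 403 × 260 = 104,780.
Production build-up factor (1 − d/p) = 1 − 403/1,020 = 0.6049.
Q* = √(2DS / (H(1 − d/p))) = √(2 × 104,780 × 679 / (11 × 0.6049)).
= √(142,291,240 / 6.6539) ≈ 4624.345.

Q* ≈ 4,624 panels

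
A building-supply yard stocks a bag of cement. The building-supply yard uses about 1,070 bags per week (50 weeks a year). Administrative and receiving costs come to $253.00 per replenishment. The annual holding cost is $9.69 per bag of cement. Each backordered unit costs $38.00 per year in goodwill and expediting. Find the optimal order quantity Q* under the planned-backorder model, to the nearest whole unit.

Annual demand D = 1,070 × 50 = 53,500.
With planned backorders, Q* = √(2DS/H) · √((H+B)/B).
√(2DS/H) = √(2 × 53,500 × 253 / 9.69) = 1671.438.
√((H+B)/B) = √((9.69+38)/38) = 1.1203.
Q* ≈ 1872.458.

Q* ≈ 1,872 bags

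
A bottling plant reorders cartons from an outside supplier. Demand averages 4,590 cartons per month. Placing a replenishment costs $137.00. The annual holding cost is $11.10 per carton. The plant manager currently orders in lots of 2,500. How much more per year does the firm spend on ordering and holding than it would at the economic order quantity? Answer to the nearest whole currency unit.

Extra cost ≈ $3,950 per year

Annual demand D = 4,590 × 12 = 55,080.
EOQ = √(2DS/H) = √(2 × 55,080 × 137 / 11.1) ≈ 1166.03.
Cost at Q* = (D/Q*)S + (Q*/2)H = √(2DSH) ≈ $12,942.96.
Cost at Q = 2,500: (55,080/2,500)×137 + (2,500/2)×11.1 = $3,018.38 + $13,875.00 = $16,893.38.
Excess = $16,893.38 − $12,942.96 = $3,950.42.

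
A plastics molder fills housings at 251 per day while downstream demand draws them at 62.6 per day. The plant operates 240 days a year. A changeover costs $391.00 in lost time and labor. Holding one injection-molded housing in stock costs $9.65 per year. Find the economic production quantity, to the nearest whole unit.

Annual demand D = 62.6 × 240 = 15,024.
Production build-up factor (1 − d/p) = 1 − 62.6/251 = 0.7506.
Q* = √(2DS / (H(1 − d/p))) = √(2 × 15,024 × 391 / (9.65 × 0.7506)).
= √(11,748,768 / 7.2433) ≈ 1273.588.

Q* ≈ 1,274 housings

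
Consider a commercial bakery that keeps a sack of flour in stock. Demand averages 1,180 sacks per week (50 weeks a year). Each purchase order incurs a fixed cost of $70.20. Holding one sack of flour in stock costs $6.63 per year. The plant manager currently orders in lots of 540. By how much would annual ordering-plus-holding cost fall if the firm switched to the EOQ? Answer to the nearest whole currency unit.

Annual demand D = 1,180 × 50 = 59,000.
EOQ = √(2DS/H) = √(2 × 59,000 × 70.2 / 6.63) ≈ 1117.77.
Cost at Q* = (D/Q*)S + (Q*/2)H = √(2DSH) ≈ $7,410.82.
Cost at Q = 540: (59,000/540)×70.2 + (540/2)×6.63 = $7,670.00 + $1,790.10 = $9,460.10.
Excess = $9,460.10 − $7,410.82 = $2,049.28.

Extra cost ≈ $2,049 per year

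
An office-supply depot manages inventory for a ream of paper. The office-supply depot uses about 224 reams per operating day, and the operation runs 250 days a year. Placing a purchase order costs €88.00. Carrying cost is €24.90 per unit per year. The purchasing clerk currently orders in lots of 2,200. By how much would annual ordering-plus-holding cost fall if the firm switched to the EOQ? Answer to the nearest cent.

Annual demand D = 224 × 250 = 56,000.
EOQ = √(2DS/H) = √(2 × 56,000 × 88 / 24.9) ≈ 629.14.
Cost at Q* = (D/Q*)S + (Q*/2)H = √(2DSH) ≈ €15,665.71.
Cost at Q = 2,200: (56,000/2,200)×88 + (2,200/2)×24.9 = €2,240.00 + €27,390.00 = €29,630.00.
Excess = €29,630.00 − €15,665.71 = €13,964.29.

Extra cost ≈ €13,964.29 per year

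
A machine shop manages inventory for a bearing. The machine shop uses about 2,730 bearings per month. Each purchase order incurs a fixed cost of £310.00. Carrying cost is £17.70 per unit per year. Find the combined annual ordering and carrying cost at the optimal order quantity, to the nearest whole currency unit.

Annual demand D = 2,730 × 12 = 32,760.
Q* = √(2DS/H) = √(2 × 32,760 × 310 / 17.7) ≈ 1071.23.
At Q*, ordering cost (D/Q*)S equals holding cost (Q*/2)H, each = √(DSH/2).
Minimum total = √(2DSH) = √(2 × 32,760 × 310 × 17.7) ≈ 18960.703.

TC* ≈ £18,961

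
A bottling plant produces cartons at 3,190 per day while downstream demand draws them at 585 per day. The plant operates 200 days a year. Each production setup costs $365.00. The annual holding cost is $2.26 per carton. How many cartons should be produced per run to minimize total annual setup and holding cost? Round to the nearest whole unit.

Annual demand D = 585 × 200 = 117,000.
Production build-up factor (1 − d/p) = 1 − 585/3,190 = 0.8166.
Q* = √(2DS / (H(1 − d/p))) = √(2 × 117,000 × 365 / (2.26 × 0.8166)).
= √(85,410,000 / 1.8455) ≈ 6802.861.

Q* ≈ 6,803 cartons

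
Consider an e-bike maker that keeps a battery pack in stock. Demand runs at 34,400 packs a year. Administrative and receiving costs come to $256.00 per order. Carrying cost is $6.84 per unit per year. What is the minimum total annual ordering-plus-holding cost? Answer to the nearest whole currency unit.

EOQ = √(2DS/H) = √(2 × 34,400 × 256 / 6.84) ≈ 1604.67.
At Q*, ordering cost (D/Q*)S equals holding cost (Q*/2)H, each = √(DSH/2).
Minimum total = √(2DSH) = √(2 × 34,400 × 256 × 6.84) ≈ 10975.953.

TC* ≈ $10,976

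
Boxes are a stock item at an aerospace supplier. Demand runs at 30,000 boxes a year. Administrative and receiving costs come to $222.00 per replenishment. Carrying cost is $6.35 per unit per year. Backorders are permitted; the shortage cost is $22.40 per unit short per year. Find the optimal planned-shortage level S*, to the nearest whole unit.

With planned backorders, Q* = √(2DS/H) · √((H+B)/B).
√(2DS/H) = √(2 × 30,000 × 222 / 6.35) = 1448.322.
√((H+B)/B) = √((6.35+22.4)/22.4) = 1.1329.
Q* ≈ 1640.817.
S* = Q* · H/(H+B) = 1640.817 × 6.35/28.75 ≈ 362.407.

S* ≈ 362 boxes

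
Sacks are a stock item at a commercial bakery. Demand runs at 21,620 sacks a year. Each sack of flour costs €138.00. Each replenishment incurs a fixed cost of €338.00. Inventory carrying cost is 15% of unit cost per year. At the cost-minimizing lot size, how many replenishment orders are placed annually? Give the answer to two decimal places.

Holding cost H = 0.15 × €138.00 = €20.7000 per unit per year.
The optimal lot size = √(2DS/H) = √(2 × 21,620 × 338 / 20.7) ≈ 840.26.
Orders per year = D / Q* = 21,620 / 840.26 ≈ 25.730.

N ≈ 25.73 orders per year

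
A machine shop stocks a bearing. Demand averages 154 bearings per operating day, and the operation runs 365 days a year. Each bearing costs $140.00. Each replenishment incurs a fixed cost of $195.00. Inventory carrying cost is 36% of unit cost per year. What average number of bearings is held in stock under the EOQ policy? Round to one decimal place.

Average inventory ≈ 329.8 bearings

Annual demand D = 154 × 365 = 56,210.
Holding cost H = 0.36 × $140.00 = $50.4000 per unit per year.
The optimal lot size = √(2DS/H) = √(2 × 56,210 × 195 / 50.4) ≈ 659.51.
Average inventory = Q*/2 ≈ 659.51 / 2 = 329.757.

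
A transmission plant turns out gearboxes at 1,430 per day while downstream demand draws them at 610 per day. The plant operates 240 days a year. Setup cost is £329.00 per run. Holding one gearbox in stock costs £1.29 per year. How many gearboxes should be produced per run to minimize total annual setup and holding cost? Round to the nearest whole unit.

Q* ≈ 11,412 gearboxes

Annual demand D = 610 × 240 = 146,400.
Production build-up factor (1 − d/p) = 1 − 610/1,430 = 0.5734.
Q* = √(2DS / (H(1 − d/p))) = √(2 × 146,400 × 329 / (1.29 × 0.5734)).
= √(96,331,200 / 0.7397) ≈ 11411.684.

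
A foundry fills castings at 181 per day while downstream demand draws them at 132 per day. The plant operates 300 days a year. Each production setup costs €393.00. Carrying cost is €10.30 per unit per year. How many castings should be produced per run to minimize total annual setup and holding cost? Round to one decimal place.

Annual demand D = 132 × 300 = 39,600.
Production build-up factor (1 − d/p) = 1 − 132/181 = 0.2707.
Q* = √(2DS / (H(1 − d/p))) = √(2 × 39,600 × 393 / (10.3 × 0.2707)).
= √(31,125,600 / 2.7884) ≈ 3341.039.

Q* ≈ 3,341.0 castings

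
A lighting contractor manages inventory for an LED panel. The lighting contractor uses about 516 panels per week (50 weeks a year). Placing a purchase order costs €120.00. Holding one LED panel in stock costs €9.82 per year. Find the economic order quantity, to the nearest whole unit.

Q* ≈ 794 panels

Annual demand D = 516 × 50 = 25,800.
EOQ = √(2DS / H) = √(2 × 25,800 × 120 / 9.82).
= √(6,192,000 / 9.82) = √630,549.8982 ≈ 794.072.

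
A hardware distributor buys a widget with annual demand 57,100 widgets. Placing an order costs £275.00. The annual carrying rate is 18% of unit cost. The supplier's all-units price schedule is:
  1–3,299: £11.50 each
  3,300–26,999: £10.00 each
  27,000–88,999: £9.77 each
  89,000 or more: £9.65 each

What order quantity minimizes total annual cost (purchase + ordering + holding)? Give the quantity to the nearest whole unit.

Q* ≈ 4,177 widgets

Holding cost per unit per year at price C is H = 0.18·C.
For each price level, check whether its EOQ is feasible; otherwise the best quantity at that price is the breakpoint.
Tier 1 (£11.50): EOQ = 3895.1 exceeds tier's upper bound 3299, so this tier is dominated.
EOQ at £10.00 = 4177.0 (feasible in tier 2): TC = 57,100×£10.00 + (57,100/4177.0)×275 + (4177.0/2)×0.18×£10.00 = £578,518.58.
EOQ at £9.77 = 4225.9 < 27000, so use break Q=27000: TC = 57,100×£9.77 + (57,100/27000.0)×275 + (27000.0/2)×0.18×£9.77 = £582,189.67.
EOQ at £9.65 = 4252.1 < 89000, so use break Q=89000: TC = 57,100×£9.65 + (57,100/89000.0)×275 + (89000.0/2)×0.18×£9.65 = £628,487.93.
Lowest total cost is £578,518.58 at Q = 4177.0.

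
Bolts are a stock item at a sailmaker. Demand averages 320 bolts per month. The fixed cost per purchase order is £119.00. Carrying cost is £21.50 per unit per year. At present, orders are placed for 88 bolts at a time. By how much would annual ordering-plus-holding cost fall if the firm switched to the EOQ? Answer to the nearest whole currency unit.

Extra cost ≈ £1,706 per year

Annual demand D = 320 × 12 = 3,840.
EOQ = √(2DS/H) = √(2 × 3,840 × 119 / 21.5) ≈ 206.17.
Cost at Q* = (D/Q*)S + (Q*/2)H = √(2DSH) ≈ £4,432.75.
Cost at Q = 88: (3,840/88)×119 + (88/2)×21.5 = £5,192.73 + £946.00 = £6,138.73.
Excess = £6,138.73 − £4,432.75 = £1,705.98.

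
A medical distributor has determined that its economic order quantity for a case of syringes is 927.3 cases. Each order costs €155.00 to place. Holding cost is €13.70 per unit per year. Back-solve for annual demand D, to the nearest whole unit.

D ≈ 38,001 cases per year

Squaring Q* = √(2DS/H) gives Q*² = 2DS/H.
From Q* = √(2DS/H): D = Q*²H / (2S) = 927.3² × 13.7 / (2 × 155) = 38001.382.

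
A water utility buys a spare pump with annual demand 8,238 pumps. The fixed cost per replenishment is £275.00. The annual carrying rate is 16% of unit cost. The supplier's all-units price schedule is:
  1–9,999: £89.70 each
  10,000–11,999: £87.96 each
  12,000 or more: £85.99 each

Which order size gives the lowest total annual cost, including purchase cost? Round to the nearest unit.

Q* ≈ 562 pumps

Holding cost per unit per year at price C is H = 0.16·C.
Candidates are each tier's EOQ (if it falls in that tier) and each price-break quantity.
EOQ at £89.70 = 561.9 (feasible in tier 1): TC = 8,238×£89.70 + (8,238/561.9)×275 + (561.9/2)×0.16×£89.70 = £747,012.56.
EOQ at £87.96 = 567.4 < 10000, so use break Q=10000: TC = 8,238×£87.96 + (8,238/10000.0)×275 + (10000.0/2)×0.16×£87.96 = £795,209.03.
EOQ at £85.99 = 573.9 < 12000, so use break Q=12000: TC = 8,238×£85.99 + (8,238/12000.0)×275 + (12000.0/2)×0.16×£85.99 = £791,124.81.
Lowest total cost is £747,012.56 at Q = 561.9.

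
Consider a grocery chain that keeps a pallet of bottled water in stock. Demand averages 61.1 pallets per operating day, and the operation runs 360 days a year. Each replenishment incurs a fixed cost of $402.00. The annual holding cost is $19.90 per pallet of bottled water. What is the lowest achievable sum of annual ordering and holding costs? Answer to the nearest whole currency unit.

Annual demand D = 61.1 × 360 = 21,996.
Q* = √(2DS/H) = √(2 × 21,996 × 402 / 19.9) ≈ 942.70.
At the optimum the two cost components are equal, so total cost = 2·(Q*/2)H = Q*·H.
Minimum total = √(2DSH) = √(2 × 21,996 × 402 × 19.9) ≈ 18759.723.

TC* ≈ $18,760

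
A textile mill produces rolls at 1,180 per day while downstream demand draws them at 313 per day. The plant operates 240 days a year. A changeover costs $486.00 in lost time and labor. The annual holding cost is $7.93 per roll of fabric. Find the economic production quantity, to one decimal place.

Annual demand D = 313 × 240 = 75,120.
Production build-up factor (1 − d/p) = 1 − 313/1,180 = 0.7347.
Q* = √(2DS / (H(1 − d/p))) = √(2 × 75,120 × 486 / (7.93 × 0.7347)).
= √(73,016,640 / 5.8265) ≈ 3540.021.

Q* ≈ 3,540.0 rolls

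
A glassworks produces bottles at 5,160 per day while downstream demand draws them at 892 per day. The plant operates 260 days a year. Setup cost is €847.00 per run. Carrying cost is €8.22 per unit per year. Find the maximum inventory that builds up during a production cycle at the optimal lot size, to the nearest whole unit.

Annual demand D = 892 × 260 = 231,920.
Production build-up factor (1 − d/p) = 1 − 892/5,160 = 0.8271.
Q* = √(2DS / (H(1 − d/p))) = √(2 × 231,920 × 847 / (8.22 × 0.8271)).
= √(392,872,480 / 6.799) ≈ 7601.557.
Maximum inventory = Q*(1 − d/p) = 7601.557 × 0.8271 ≈ 6287.489.

I_max ≈ 6,287 bottles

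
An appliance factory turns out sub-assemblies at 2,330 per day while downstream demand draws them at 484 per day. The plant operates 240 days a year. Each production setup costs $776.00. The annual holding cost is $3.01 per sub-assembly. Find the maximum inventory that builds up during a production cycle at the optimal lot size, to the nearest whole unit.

Annual demand D = 484 × 240 = 116,160.
Production build-up factor (1 − d/p) = 1 − 484/2,330 = 0.7923.
Q* = √(2DS / (H(1 − d/p))) = √(2 × 116,160 × 776 / (3.01 × 0.7923)).
= √(180,280,320 / 2.3847) ≈ 8694.668.
Maximum inventory = Q*(1 − d/p) = 8694.668 × 0.7923 ≈ 6888.566.

I_max ≈ 6,889 sub-assemblies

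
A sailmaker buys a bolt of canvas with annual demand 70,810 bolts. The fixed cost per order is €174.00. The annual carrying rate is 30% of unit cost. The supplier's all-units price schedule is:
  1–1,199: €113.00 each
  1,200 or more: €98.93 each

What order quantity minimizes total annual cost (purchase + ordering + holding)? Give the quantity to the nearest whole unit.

Holding cost per unit per year at price C is H = 0.30·C.
For each price level, check whether its EOQ is feasible; otherwise the best quantity at that price is the breakpoint.
EOQ at €113.00 = 852.6 (feasible in tier 1): TC = 70,810×€113.00 + (70,810/852.6)×174 + (852.6/2)×0.30×€113.00 = €8,030,432.59.
EOQ at €98.93 = 911.2 < 1200, so use break Q=1200: TC = 70,810×€98.93 + (70,810/1200.0)×174 + (1200.0/2)×0.30×€98.93 = €7,033,308.15.
Lowest total cost is €7,033,308.15 at Q = 1200.0.

Q* ≈ 1,200 bolts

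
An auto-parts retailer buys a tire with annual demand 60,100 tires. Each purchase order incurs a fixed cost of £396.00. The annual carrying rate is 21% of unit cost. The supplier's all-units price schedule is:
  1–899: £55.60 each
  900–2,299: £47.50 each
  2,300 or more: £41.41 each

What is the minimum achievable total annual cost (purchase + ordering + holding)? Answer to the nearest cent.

TC* ≈ £2,509,086.21

Holding cost per unit per year at price C is H = 0.21·C.
Evaluate total cost at each tier's feasible EOQ or, if the EOQ is below the tier, at the tier's minimum quantity.
Tier 1 (£55.60): EOQ = 2019.1 exceeds tier's upper bound 899, so this tier is dominated.
EOQ at £47.50 = 2184.5 (feasible in tier 2): TC = 60,100×£47.50 + (60,100/2184.5)×396 + (2184.5/2)×0.21×£47.50 = £2,876,539.95.
EOQ at £41.41 = 2339.6 (feasible in tier 3): TC = 60,100×£41.41 + (60,100/2339.6)×396 + (2339.6/2)×0.21×£41.41 = £2,509,086.21.
Lowest total cost among the candidates is at Q = 2339.6.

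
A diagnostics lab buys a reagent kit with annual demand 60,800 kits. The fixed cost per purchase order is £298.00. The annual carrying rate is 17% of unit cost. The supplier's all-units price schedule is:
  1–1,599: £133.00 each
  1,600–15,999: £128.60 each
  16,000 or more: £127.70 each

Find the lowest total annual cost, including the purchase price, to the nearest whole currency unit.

TC* ≈ £7,847,694

Holding cost per unit per year at price C is H = 0.17·C.
Candidates are each tier's EOQ (if it falls in that tier) and each price-break quantity.
EOQ at £133.00 = 1266.0 (feasible in tier 1): TC = 60,800×£133.00 + (60,800/1266.0)×298 + (1266.0/2)×0.17×£133.00 = £8,115,023.66.
EOQ at £128.60 = 1287.4 < 1600, so use break Q=1600: TC = 60,800×£128.60 + (60,800/1600.0)×298 + (1600.0/2)×0.17×£128.60 = £7,847,693.60.
EOQ at £127.70 = 1292.0 < 16000, so use break Q=16000: TC = 60,800×£127.70 + (60,800/16000.0)×298 + (16000.0/2)×0.17×£127.70 = £7,938,964.40.
Lowest total cost among the candidates is at Q = 1600.0.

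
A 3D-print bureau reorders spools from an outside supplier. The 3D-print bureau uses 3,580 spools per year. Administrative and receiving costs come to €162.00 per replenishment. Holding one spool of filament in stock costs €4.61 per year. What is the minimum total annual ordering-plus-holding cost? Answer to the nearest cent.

TC* ≈ €2,312.41

Q* = √(2DS/H) = √(2 × 3,580 × 162 / 4.61) ≈ 501.61.
At Q*, ordering cost (D/Q*)S equals holding cost (Q*/2)H, each = √(DSH/2).
Minimum total = √(2DSH) = √(2 × 3,580 × 162 × 4.61) ≈ 2312.408.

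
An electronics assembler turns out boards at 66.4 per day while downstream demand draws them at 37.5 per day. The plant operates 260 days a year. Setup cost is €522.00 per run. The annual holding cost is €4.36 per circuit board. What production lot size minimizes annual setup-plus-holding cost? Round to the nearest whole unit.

Q* ≈ 2,316 boards

Annual demand D = 37.5 × 260 = 9,750.
Production build-up factor (1 − d/p) = 1 − 37.5/66.4 = 0.4352.
Q* = √(2DS / (H(1 − d/p))) = √(2 × 9,750 × 522 / (4.36 × 0.4352)).
= √(10,179,000 / 1.8977) ≈ 2316.031.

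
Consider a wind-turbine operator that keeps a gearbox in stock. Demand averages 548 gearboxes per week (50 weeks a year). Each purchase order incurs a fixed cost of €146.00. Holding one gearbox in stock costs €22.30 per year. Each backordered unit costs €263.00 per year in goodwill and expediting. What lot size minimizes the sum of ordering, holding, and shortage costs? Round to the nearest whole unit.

Q* ≈ 624 gearboxes

Annual demand D = 548 × 50 = 27,400.
With planned backorders, Q* = √(2DS/H) · √((H+B)/B).
√(2DS/H) = √(2 × 27,400 × 146 / 22.3) = 598.983.
√((H+B)/B) = √((22.3+263)/263) = 1.0415.
Q* ≈ 623.860.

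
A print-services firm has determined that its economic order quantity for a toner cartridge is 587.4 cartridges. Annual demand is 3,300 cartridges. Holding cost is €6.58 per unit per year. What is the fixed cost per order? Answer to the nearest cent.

S ≈ €343.99

Squaring Q* = √(2DS/H) gives Q*² = 2DS/H.
From Q* = √(2DS/H): S = Q*²H / (2D) = 587.4² × 6.58 / (2 × 3,300) = 343.9932.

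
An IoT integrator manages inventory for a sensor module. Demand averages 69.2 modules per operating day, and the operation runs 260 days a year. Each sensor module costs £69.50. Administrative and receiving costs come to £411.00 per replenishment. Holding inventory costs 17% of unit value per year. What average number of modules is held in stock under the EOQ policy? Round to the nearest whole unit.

Annual demand D = 69.2 × 260 = 17,992.
Holding cost H = 0.17 × £69.50 = £11.8150 per unit per year.
Q* = √(2DS/H) = √(2 × 17,992 × 411 / 11.815) ≈ 1118.82.
Average inventory = Q*/2 ≈ 1118.82 / 2 = 559.408.

Average inventory ≈ 559 modules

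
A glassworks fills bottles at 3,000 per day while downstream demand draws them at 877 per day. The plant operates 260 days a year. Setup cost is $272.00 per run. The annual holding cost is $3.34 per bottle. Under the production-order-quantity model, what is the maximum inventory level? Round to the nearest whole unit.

Annual demand D = 877 × 260 = 228,020.
Production build-up factor (1 − d/p) = 1 − 877/3,000 = 0.7077.
Q* = √(2DS / (H(1 − d/p))) = √(2 × 228,020 × 272 / (3.34 × 0.7077)).
= √(124,042,880 / 2.3636) ≈ 7244.332.
Maximum inventory = Q*(1 − d/p) = 7244.332 × 0.7077 ≈ 5126.572.

I_max ≈ 5,127 bottles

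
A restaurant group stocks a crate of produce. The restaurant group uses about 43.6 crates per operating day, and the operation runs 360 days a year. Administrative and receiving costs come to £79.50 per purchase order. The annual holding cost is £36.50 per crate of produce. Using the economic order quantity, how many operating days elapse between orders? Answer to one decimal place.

T ≈ 6.0 days

Annual demand D = 43.6 × 360 = 15,696.
EOQ = √(2DS/H) = √(2 × 15,696 × 79.5 / 36.5) ≈ 261.48.
Cycle time = Q*/D × 360 = 261.48 / 15,696 × 360 ≈ 5.997 days.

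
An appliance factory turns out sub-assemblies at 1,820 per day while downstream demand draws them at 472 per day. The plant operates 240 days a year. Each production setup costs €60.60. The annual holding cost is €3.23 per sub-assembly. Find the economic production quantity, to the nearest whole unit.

Q* ≈ 2,396 sub-assemblies

Annual demand D = 472 × 240 = 113,280.
Production build-up factor (1 − d/p) = 1 − 472/1,820 = 0.7407.
Q* = √(2DS / (H(1 − d/p))) = √(2 × 113,280 × 60.6 / (3.23 × 0.7407)).
= √(13,729,536 / 2.3923) ≈ 2395.617.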